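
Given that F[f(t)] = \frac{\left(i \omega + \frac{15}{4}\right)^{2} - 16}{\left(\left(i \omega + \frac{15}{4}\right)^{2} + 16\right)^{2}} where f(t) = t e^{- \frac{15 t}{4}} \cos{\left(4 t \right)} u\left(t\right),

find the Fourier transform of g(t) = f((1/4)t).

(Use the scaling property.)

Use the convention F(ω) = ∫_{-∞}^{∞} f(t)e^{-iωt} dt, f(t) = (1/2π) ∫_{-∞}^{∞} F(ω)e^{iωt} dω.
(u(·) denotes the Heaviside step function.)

F[g](ω) = \frac{64 \left(\left(16 i \omega + 15\right)^{2} - 256\right)}{\left(\left(16 i \omega + 15\right)^{2} + 256\right)^{2}}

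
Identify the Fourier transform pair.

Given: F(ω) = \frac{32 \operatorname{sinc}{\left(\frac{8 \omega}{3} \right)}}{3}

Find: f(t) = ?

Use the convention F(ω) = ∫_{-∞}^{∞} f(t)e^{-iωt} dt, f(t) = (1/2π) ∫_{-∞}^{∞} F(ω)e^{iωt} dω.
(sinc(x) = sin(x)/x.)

f(t) = 2 \left(\begin{cases} 1 & \text{for}\: \left|{t}\right| < \frac{8}{3} \\0 & \text{otherwise} \end{cases}\right)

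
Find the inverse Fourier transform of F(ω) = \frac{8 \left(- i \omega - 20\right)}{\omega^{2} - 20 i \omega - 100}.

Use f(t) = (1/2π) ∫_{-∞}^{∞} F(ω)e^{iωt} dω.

f(t) = 8 \left(10 t + 1\right) e^{- 10 t} u\left(t\right)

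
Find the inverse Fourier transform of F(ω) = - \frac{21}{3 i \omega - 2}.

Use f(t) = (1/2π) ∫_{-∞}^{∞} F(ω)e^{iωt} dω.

f(t) = 7 e^{\frac{2 t}{3}} u\left(- t\right)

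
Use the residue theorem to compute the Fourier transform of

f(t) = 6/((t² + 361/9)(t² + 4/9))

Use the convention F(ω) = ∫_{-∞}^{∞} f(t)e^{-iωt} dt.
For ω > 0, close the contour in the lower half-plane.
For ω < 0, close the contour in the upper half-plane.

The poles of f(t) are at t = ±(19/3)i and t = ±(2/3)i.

Let g(z) = f(z)e^{-iωz}; for large |z| the factor e^{-iωz} decays in the lower half-plane when ω > 0 and in the upper half-plane when ω < 0.

Case ω > 0 (lower half-plane, clockwise contour ⇒ F(ω) = -2πi·ΣRes):
  Res_{z = - \frac{19 i}{3}} g(z) = - \frac{27 i e^{- \frac{19 \omega}{3}}}{2261}
  Res_{z = - \frac{2 i}{3}} g(z) = \frac{27 i e^{- \frac{2 \omega}{3}}}{238}
  F(ω) = -2πi·ΣRes = \frac{27 \pi \left(19 e^{\frac{17 \omega}{3}} - 2\right) e^{- \frac{19 \omega}{3}}}{2261}

Case ω < 0 (upper half-plane, counterclockwise contour ⇒ F(ω) = +2πi·ΣRes):
  Res_{z = \frac{19 i}{3}} g(z) = \frac{27 i e^{\frac{19 \omega}{3}}}{2261}
  Res_{z = \frac{2 i}{3}} g(z) = - \frac{27 i e^{\frac{2 \omega}{3}}}{238}
  F(ω) = 2πi·ΣRes = \frac{27 \pi \left(19 - 2 e^{\frac{17 \omega}{3}}\right) e^{\frac{2 \omega}{3}}}{2261}

Both cases combine into a single formula in |ω|:

F(ω) = \frac{27 \pi \left(19 e^{\frac{17 \left|{\omega}\right|}{3}} - 2\right) e^{- \frac{19 \left|{\omega}\right|}{3}}}{2261}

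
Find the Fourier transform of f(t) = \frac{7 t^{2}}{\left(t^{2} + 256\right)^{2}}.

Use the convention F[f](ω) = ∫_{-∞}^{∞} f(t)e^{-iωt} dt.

F(ω) = \frac{7 \pi \left(1 - 16 \left|{\omega}\right|\right) e^{- 16 \left|{\omega}\right|}}{32}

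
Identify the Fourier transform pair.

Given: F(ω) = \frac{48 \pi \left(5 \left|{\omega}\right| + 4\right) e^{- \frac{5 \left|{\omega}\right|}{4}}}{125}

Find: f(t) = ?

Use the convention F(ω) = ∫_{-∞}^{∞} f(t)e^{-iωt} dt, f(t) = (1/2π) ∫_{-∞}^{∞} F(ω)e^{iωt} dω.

f(t) = \frac{6}{\left(t^{2} + \frac{25}{16}\right)^{2}}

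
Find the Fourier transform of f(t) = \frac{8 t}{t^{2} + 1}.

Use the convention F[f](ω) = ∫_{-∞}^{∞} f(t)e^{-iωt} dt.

F(ω) = - 8 i \pi e^{- \left|{\omega}\right|} \operatorname{sign}{\left(\omega \right)}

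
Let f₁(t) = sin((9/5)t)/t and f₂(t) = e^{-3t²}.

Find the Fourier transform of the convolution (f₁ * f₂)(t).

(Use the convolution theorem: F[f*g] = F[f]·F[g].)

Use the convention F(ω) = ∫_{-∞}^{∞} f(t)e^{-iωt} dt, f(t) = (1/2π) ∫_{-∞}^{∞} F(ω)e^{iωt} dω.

F[f₁*f₂](ω) = \begin{cases} \frac{\sqrt{3} \pi^{\frac{3}{2}} e^{- \frac{\omega^{2}}{12}}}{3} & \text{for}\: \omega > - \frac{9}{5} \wedge \omega < \frac{9}{5} \\0 & \text{otherwise} \end{cases}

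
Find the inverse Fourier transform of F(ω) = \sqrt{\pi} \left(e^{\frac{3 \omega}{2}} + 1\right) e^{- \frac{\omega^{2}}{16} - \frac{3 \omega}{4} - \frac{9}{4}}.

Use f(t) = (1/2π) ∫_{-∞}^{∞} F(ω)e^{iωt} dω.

f(t) = 4 e^{- 4 t^{2}} \cos{\left(6 t \right)}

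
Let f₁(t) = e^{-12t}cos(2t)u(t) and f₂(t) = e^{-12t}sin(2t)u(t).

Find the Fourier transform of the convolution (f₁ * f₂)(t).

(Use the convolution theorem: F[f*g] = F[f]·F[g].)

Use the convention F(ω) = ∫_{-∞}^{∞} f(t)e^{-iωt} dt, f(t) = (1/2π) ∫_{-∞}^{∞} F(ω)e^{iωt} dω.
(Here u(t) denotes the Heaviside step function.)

F[f₁*f₂](ω) = \frac{2 \left(i \omega + 12\right)}{\left(\left(i \omega + 12\right)^{2} + 4\right)^{2}}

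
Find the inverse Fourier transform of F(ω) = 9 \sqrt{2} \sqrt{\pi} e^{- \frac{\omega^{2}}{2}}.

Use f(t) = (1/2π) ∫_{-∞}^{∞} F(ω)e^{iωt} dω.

f(t) = 9 e^{- \frac{t^{2}}{2}}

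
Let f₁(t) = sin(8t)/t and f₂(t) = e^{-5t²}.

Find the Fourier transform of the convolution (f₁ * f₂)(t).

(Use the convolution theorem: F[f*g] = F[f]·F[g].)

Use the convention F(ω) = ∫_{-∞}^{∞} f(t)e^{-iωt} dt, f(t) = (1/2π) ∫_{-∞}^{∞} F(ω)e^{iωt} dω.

F[f₁*f₂](ω) = \begin{cases} \frac{\sqrt{5} \pi^{\frac{3}{2}} e^{- \frac{\omega^{2}}{20}}}{5} & \text{for}\: \omega > -8 \wedge \omega < 8 \\0 & \text{otherwise} \end{cases}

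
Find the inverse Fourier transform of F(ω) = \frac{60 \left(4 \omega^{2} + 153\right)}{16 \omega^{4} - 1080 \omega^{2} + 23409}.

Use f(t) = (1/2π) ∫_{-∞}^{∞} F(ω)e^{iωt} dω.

f(t) = 5 e^{- \frac{3 \left|{t}\right|}{2}} \cos{\left(6 \left|{t}\right| \right)}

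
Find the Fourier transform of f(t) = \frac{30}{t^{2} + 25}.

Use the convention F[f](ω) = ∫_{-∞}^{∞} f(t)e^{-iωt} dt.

F(ω) = 6 \pi e^{- 5 \left|{\omega}\right|}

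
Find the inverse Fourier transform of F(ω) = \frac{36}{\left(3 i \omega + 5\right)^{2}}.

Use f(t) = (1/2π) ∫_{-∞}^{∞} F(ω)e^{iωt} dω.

f(t) = 4 t e^{- \frac{5 t}{3}} u\left(t\right)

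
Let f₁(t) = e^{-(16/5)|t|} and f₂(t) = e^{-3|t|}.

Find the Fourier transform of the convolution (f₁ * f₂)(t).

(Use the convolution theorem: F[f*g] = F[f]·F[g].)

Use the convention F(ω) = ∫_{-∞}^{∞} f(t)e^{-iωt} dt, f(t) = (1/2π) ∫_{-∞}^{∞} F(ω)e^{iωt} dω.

F[f₁*f₂](ω) = \frac{960}{\left(\omega^{2} + 9\right) \left(25 \omega^{2} + 256\right)}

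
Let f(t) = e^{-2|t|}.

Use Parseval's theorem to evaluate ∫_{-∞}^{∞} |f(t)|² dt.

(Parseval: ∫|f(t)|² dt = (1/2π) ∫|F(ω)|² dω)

∫|f(t)|² dt = \frac{1}{2}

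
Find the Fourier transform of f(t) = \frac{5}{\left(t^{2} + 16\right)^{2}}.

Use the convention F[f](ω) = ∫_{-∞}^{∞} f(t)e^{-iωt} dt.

F(ω) = \frac{5 \pi \left(4 \left|{\omega}\right| + 1\right) e^{- 4 \left|{\omega}\right|}}{128}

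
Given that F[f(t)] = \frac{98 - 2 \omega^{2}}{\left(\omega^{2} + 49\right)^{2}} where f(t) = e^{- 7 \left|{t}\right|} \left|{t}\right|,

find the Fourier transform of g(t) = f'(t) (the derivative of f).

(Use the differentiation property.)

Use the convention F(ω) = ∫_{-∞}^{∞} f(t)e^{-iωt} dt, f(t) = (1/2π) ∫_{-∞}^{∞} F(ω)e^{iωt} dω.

F[g](ω) = - \frac{2 i \omega \left(\omega^{2} - 49\right)}{\left(\omega^{2} + 49\right)^{2}}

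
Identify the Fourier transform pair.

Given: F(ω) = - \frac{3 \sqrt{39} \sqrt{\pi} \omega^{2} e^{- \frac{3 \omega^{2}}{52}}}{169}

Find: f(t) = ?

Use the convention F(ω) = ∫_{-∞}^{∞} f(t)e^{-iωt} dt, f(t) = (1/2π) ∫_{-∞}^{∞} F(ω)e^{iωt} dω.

f(t) = \left(\frac{52 t^{2}}{3} - 2\right) e^{- \frac{13 t^{2}}{3}}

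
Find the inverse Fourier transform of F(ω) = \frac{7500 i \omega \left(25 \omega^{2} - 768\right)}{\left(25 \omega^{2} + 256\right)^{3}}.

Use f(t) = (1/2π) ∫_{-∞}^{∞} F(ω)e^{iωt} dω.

f(t) = 3 t e^{- \frac{16 \left|{t}\right|}{5}} \left|{t}\right|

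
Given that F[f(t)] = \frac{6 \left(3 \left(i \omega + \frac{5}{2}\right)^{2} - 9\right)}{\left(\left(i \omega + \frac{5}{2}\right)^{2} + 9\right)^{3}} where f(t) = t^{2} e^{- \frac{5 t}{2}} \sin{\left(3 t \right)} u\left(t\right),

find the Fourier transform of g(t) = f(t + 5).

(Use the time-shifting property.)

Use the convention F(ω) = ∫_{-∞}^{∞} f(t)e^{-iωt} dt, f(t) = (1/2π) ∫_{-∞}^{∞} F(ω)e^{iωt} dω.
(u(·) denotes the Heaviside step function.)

F[g](ω) = \frac{288 \left(\left(2 i \omega + 5\right)^{2} - 12\right) e^{5 i \omega}}{\left(\left(2 i \omega + 5\right)^{2} + 36\right)^{3}}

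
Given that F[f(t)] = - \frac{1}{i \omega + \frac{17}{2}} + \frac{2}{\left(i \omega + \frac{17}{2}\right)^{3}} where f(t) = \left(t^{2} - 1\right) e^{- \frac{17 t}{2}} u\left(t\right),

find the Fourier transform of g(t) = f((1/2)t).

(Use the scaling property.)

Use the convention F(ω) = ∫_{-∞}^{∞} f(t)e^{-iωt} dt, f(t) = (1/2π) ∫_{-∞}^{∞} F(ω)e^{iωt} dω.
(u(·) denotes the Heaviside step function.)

F[g](ω) = \frac{4 \left(32 i \omega - \left(4 i \omega + 17\right)^{3} + 136\right)}{\left(4 i \omega + 17\right)^{4}}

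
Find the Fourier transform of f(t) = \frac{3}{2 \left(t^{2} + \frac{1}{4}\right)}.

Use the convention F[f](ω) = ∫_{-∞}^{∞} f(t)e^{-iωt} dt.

F(ω) = 3 \pi e^{- \frac{\left|{\omega}\right|}{2}}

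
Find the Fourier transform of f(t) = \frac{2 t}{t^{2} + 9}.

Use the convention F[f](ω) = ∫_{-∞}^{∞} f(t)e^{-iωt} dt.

F(ω) = - 2 i \pi e^{- 3 \left|{\omega}\right|} \operatorname{sign}{\left(\omega \right)}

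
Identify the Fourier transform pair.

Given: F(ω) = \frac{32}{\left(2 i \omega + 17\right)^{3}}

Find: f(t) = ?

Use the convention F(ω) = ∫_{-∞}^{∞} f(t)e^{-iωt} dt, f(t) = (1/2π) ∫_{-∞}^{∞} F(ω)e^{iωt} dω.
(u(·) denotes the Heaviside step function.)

f(t) = 2 t^{2} e^{- \frac{17 t}{2}} u\left(t\right)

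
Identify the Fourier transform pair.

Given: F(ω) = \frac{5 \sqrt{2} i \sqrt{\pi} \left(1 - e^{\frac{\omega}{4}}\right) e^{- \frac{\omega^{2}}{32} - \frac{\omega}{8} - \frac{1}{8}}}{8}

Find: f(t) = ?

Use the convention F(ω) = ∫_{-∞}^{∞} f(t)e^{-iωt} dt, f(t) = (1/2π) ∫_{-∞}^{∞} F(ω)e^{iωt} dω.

f(t) = 5 e^{- 8 t^{2}} \sin{\left(2 t \right)}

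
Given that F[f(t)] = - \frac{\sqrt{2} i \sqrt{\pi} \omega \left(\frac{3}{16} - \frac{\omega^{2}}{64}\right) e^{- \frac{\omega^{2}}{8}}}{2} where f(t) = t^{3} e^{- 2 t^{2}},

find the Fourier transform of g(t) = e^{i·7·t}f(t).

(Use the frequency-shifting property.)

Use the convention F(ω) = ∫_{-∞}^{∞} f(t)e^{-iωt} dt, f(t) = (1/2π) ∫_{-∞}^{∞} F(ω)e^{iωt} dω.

F[g](ω) = \frac{\sqrt{2} i \sqrt{\pi} \left(\omega - 7\right) \left(\left(\omega - 7\right)^{2} - 12\right) e^{- \frac{\left(\omega - 7\right)^{2}}{8}}}{128}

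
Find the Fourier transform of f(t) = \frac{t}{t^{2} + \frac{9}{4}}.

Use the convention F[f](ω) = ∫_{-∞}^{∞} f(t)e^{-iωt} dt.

F(ω) = - i \pi e^{- \frac{3 \left|{\omega}\right|}{2}} \operatorname{sign}{\left(\omega \right)}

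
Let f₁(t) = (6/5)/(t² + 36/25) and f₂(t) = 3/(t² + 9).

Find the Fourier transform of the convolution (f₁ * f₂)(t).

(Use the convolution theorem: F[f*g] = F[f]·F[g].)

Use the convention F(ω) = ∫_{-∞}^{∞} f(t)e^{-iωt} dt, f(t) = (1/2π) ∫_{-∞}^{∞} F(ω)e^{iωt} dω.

F[f₁*f₂](ω) = \pi^{2} e^{- \frac{21 \left|{\omega}\right|}{5}}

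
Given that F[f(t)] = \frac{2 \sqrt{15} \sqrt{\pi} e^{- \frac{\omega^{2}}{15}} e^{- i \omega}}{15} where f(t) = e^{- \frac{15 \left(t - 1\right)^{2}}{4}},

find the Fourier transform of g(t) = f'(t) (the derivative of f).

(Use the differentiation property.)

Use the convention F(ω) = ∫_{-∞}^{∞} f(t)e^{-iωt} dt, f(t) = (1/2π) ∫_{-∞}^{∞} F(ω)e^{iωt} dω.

F[g](ω) = \frac{2 \sqrt{15} i \sqrt{\pi} \omega e^{- \omega \left(\frac{\omega}{15} + i\right)}}{15}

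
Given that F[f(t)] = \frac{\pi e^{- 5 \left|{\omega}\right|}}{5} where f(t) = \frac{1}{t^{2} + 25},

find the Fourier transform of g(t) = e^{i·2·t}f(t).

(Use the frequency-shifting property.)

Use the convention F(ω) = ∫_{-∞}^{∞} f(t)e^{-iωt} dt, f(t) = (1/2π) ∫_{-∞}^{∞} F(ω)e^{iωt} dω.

F[g](ω) = \frac{\pi e^{- 5 \left|{\omega - 2}\right|}}{5}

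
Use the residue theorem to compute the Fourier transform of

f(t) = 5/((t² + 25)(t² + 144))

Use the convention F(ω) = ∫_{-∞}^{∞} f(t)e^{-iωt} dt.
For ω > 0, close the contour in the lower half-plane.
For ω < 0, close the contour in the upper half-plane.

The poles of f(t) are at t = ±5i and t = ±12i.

Let g(z) = f(z)e^{-iωz}; for large |z| the factor e^{-iωz} decays in the lower half-plane when ω > 0 and in the upper half-plane when ω < 0.

Case ω > 0 (lower half-plane, clockwise contour ⇒ F(ω) = -2πi·ΣRes):
  Res_{z = - 5 i} g(z) = \frac{i e^{- 5 \omega}}{238}
  Res_{z = - 12 i} g(z) = - \frac{5 i e^{- 12 \omega}}{2856}
  F(ω) = -2πi·ΣRes = \frac{\pi \left(12 e^{7 \omega} - 5\right) e^{- 12 \omega}}{1428}

Case ω < 0 (upper half-plane, counterclockwise contour ⇒ F(ω) = +2πi·ΣRes):
  Res_{z = 5 i} g(z) = - \frac{i e^{5 \omega}}{238}
  Res_{z = 12 i} g(z) = \frac{5 i e^{12 \omega}}{2856}
  F(ω) = 2πi·ΣRes = \frac{\pi \left(12 - 5 e^{7 \omega}\right) e^{5 \omega}}{1428}

Both cases combine into a single formula in |ω|:

F(ω) = \frac{\pi \left(12 e^{7 \left|{\omega}\right|} - 5\right) e^{- 12 \left|{\omega}\right|}}{1428}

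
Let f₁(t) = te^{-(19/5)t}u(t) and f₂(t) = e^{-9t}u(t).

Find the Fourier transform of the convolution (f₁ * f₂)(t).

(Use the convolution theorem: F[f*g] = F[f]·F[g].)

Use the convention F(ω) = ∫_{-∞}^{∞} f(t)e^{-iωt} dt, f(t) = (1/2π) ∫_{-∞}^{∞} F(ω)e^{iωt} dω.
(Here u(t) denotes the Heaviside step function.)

F[f₁*f₂](ω) = \frac{25}{\left(i \omega + 9\right) \left(5 i \omega + 19\right)^{2}}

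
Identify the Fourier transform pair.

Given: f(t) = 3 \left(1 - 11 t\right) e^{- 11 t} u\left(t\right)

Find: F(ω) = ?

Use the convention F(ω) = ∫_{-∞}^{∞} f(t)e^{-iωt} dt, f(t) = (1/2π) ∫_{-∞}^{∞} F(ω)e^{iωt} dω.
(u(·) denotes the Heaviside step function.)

F(ω) = \frac{3 i \omega}{- \omega^{2} + 22 i \omega + 121}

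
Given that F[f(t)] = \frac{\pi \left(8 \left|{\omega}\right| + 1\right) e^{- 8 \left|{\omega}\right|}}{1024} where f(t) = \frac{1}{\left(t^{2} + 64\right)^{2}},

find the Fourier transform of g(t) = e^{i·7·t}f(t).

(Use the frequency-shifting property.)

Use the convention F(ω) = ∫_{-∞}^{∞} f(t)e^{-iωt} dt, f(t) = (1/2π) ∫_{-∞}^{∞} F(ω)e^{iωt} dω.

F[g](ω) = \frac{\pi \left(8 \left|{\omega - 7}\right| + 1\right) e^{- 8 \left|{\omega - 7}\right|}}{1024}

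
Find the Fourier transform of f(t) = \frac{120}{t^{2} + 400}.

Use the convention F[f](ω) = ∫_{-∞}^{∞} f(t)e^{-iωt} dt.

F(ω) = 6 \pi e^{- 20 \left|{\omega}\right|}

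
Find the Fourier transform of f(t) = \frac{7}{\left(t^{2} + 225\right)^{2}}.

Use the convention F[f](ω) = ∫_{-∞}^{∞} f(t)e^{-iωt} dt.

F(ω) = \frac{7 \pi \left(15 \left|{\omega}\right| + 1\right) e^{- 15 \left|{\omega}\right|}}{6750}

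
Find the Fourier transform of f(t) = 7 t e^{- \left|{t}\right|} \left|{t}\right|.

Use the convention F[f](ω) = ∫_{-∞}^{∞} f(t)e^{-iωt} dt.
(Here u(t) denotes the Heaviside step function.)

F(ω) = \frac{28 i \omega \left(\omega^{2} - 3\right)}{\left(\omega^{2} + 1\right)^{3}}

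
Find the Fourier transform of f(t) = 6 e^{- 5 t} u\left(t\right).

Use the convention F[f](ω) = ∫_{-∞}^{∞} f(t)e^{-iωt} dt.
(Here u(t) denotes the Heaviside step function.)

F(ω) = \frac{6}{i \omega + 5}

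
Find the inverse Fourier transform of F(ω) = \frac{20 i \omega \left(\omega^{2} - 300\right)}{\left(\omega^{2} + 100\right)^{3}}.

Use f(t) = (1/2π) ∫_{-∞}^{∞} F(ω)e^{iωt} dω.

f(t) = 5 t e^{- 10 \left|{t}\right|} \left|{t}\right|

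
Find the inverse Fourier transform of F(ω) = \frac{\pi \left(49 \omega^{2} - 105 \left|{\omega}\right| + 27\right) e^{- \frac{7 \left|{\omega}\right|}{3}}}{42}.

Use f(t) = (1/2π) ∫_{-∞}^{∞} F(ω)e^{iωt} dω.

f(t) = \frac{4 t^{4}}{\left(t^{2} + \frac{49}{9}\right)^{3}}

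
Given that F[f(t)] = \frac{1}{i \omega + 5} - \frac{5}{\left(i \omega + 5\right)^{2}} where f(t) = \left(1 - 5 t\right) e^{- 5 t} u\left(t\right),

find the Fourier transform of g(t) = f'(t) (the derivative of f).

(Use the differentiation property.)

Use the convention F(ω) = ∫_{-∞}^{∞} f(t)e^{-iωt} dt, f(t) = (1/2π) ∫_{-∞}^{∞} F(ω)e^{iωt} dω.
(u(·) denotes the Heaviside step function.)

F[g](ω) = \frac{\omega^{2}}{\omega^{2} - 10 i \omega - 25}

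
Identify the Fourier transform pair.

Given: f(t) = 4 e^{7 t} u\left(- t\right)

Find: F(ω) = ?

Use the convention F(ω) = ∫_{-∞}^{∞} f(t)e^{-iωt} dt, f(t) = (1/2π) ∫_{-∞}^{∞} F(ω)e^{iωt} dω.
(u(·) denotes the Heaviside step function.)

F(ω) = - \frac{4}{i \omega - 7}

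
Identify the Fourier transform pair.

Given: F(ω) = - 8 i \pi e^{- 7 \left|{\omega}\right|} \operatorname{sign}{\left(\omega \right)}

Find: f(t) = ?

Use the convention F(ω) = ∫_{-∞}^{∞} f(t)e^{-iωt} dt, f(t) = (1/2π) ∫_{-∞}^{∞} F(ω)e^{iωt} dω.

f(t) = \frac{8 t}{t^{2} + 49}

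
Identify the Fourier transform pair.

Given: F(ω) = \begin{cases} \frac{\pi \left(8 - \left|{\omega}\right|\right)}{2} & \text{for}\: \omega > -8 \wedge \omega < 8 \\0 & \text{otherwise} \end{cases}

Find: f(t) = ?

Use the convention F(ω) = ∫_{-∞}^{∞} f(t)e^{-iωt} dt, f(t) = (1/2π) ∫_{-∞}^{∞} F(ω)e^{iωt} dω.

f(t) = \frac{\sin^{2}{\left(4 t \right)}}{t^{2}}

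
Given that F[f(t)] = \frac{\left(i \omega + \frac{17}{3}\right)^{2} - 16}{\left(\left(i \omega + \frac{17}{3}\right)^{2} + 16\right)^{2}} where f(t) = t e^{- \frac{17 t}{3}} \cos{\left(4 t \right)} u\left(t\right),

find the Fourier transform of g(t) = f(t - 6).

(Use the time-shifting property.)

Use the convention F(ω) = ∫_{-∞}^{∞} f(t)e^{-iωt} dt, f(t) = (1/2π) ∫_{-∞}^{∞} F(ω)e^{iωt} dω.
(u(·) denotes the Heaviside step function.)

F[g](ω) = \frac{9 \left(\left(3 i \omega + 17\right)^{2} - 144\right) e^{- 6 i \omega}}{\left(\left(3 i \omega + 17\right)^{2} + 144\right)^{2}}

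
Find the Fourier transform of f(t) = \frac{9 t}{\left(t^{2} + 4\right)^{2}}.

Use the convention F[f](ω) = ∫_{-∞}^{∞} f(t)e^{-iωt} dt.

F(ω) = - \frac{9 i \pi \omega e^{- 2 \left|{\omega}\right|}}{4}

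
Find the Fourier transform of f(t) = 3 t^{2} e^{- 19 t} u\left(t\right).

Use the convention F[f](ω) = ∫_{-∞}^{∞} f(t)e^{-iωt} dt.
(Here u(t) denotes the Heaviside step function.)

F(ω) = \frac{6}{\left(i \omega + 19\right)^{3}}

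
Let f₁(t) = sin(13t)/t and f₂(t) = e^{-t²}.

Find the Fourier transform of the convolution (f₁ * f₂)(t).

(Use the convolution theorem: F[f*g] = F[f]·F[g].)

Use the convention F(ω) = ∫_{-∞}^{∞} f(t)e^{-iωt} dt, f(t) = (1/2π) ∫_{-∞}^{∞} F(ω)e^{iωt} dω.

F[f₁*f₂](ω) = \begin{cases} \pi^{\frac{3}{2}} e^{- \frac{\omega^{2}}{4}} & \text{for}\: \omega > -13 \wedge \omega < 13 \\0 & \text{otherwise} \end{cases}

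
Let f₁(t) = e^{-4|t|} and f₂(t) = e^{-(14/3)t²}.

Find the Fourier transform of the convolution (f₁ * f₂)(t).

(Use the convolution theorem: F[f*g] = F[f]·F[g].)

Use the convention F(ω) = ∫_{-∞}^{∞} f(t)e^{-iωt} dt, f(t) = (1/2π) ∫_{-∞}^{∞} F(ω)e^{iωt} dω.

F[f₁*f₂](ω) = \frac{4 \sqrt{42} \sqrt{\pi} e^{- \frac{3 \omega^{2}}{56}}}{7 \left(\omega^{2} + 16\right)}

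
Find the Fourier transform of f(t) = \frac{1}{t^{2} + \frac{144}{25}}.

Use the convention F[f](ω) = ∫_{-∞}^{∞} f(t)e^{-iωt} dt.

F(ω) = \frac{5 \pi e^{- \frac{12 \left|{\omega}\right|}{5}}}{12}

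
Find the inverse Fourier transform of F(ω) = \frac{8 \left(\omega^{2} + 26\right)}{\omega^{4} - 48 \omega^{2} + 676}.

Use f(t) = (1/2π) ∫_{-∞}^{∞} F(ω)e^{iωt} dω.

f(t) = 4 e^{- \left|{t}\right|} \cos{\left(5 \left|{t}\right| \right)}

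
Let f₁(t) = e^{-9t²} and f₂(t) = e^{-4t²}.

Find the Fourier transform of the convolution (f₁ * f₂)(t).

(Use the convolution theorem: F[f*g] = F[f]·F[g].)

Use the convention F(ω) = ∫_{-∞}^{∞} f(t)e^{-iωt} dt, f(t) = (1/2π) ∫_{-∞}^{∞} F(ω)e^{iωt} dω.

F[f₁*f₂](ω) = \frac{\pi e^{- \frac{13 \omega^{2}}{144}}}{6}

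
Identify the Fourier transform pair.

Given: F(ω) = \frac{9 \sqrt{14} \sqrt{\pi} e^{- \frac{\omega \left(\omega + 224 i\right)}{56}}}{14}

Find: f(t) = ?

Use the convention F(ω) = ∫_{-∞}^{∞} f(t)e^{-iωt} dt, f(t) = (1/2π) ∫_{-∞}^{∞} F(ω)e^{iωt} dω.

f(t) = 9 e^{- 14 \left(t - 4\right)^{2}}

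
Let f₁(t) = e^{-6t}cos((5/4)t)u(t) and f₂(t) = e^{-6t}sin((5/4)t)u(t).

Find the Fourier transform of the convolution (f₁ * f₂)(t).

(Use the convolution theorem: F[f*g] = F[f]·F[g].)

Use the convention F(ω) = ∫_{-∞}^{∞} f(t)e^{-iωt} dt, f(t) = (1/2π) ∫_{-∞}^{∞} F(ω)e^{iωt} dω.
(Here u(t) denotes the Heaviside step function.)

F[f₁*f₂](ω) = \frac{320 \left(i \omega + 6\right)}{\left(16 \left(i \omega + 6\right)^{2} + 25\right)^{2}}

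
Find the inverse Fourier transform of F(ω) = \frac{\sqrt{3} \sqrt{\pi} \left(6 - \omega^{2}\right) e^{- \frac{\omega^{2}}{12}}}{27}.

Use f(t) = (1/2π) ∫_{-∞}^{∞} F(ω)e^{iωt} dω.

f(t) = 4 t^{2} e^{- 3 t^{2}}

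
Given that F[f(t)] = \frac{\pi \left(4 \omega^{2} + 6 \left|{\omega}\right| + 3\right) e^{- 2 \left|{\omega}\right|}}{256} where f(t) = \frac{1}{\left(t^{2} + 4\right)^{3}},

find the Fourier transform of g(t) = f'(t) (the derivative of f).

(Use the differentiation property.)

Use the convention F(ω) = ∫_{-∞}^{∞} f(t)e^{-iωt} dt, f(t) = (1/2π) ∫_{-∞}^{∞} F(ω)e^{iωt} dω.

F[g](ω) = \frac{i \pi \omega \left(4 \omega^{2} + 6 \left|{\omega}\right| + 3\right) e^{- 2 \left|{\omega}\right|}}{256}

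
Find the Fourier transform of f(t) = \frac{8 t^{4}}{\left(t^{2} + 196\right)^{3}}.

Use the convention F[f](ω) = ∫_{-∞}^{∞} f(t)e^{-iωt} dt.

F(ω) = \frac{\pi \left(196 \omega^{2} - 70 \left|{\omega}\right| + 3\right) e^{- 14 \left|{\omega}\right|}}{14}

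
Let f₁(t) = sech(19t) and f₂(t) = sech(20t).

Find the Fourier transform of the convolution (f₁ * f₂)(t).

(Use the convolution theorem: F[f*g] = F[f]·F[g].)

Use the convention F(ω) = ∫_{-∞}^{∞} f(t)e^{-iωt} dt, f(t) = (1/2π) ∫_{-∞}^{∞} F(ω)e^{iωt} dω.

F[f₁*f₂](ω) = \frac{\pi^{2}}{380 \cosh{\left(\frac{\pi \omega}{40} \right)} \cosh{\left(\frac{\pi \omega}{38} \right)}}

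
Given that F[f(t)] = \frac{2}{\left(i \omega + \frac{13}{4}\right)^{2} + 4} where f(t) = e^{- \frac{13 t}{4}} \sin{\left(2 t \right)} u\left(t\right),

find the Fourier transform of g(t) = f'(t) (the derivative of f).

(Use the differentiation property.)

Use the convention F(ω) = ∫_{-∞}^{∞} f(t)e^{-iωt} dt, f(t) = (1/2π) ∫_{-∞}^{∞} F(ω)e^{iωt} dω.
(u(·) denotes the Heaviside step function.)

F[g](ω) = \frac{32 i \omega}{\left(4 i \omega + 13\right)^{2} + 64}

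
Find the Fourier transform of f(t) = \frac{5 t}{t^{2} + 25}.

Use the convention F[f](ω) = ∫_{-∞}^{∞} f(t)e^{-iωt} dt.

F(ω) = - 5 i \pi e^{- 5 \left|{\omega}\right|} \operatorname{sign}{\left(\omega \right)}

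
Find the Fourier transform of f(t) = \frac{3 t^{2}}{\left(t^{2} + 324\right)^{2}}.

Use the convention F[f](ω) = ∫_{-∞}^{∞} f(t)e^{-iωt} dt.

F(ω) = \frac{\pi \left(1 - 18 \left|{\omega}\right|\right) e^{- 18 \left|{\omega}\right|}}{12}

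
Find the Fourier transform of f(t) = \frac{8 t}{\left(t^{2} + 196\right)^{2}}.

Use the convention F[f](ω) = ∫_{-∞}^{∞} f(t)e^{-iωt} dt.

F(ω) = - \frac{2 i \pi \omega e^{- 14 \left|{\omega}\right|}}{7}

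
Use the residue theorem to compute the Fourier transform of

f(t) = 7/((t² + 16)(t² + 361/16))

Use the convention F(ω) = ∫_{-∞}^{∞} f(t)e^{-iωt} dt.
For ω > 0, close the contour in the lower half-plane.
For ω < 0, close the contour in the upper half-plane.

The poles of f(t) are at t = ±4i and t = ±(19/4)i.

Let g(z) = f(z)e^{-iωz}; for large |z| the factor e^{-iωz} decays in the lower half-plane when ω > 0 and in the upper half-plane when ω < 0.

Case ω > 0 (lower half-plane, clockwise contour ⇒ F(ω) = -2πi·ΣRes):
  Res_{z = - 4 i} g(z) = \frac{2 i e^{- 4 \omega}}{15}
  Res_{z = - \frac{19 i}{4}} g(z) = - \frac{32 i e^{- \frac{19 \omega}{4}}}{285}
  F(ω) = -2πi·ΣRes = \frac{4 \pi e^{- 4 \omega}}{15} - \frac{64 \pi e^{- \frac{19 \omega}{4}}}{285}

Case ω < 0 (upper half-plane, counterclockwise contour ⇒ F(ω) = +2πi·ΣRes):
  Res_{z = 4 i} g(z) = - \frac{2 i e^{4 \omega}}{15}
  Res_{z = \frac{19 i}{4}} g(z) = \frac{32 i e^{\frac{19 \omega}{4}}}{285}
  F(ω) = 2πi·ΣRes = \frac{4 \pi \left(- 16 e^{\frac{19 \omega}{4}} + 19 e^{4 \omega}\right)}{285}

Both cases combine into a single formula in |ω|:

F(ω) = \frac{4 \pi e^{- 4 \left|{\omega}\right|}}{15} - \frac{64 \pi e^{- \frac{19 \left|{\omega}\right|}{4}}}{285}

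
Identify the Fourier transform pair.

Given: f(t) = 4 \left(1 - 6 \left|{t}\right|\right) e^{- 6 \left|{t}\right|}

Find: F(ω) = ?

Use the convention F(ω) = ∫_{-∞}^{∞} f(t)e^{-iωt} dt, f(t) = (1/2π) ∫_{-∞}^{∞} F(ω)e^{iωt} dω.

F(ω) = \frac{96 \omega^{2}}{\left(\omega^{2} + 36\right)^{2}}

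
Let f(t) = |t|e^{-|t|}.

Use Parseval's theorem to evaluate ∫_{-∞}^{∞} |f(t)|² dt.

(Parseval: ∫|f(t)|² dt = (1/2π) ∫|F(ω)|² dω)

∫|f(t)|² dt = \frac{1}{2}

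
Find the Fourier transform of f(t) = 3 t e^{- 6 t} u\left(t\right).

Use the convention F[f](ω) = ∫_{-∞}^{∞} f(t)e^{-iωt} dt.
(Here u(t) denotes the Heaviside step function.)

F(ω) = \frac{3}{\left(i \omega + 6\right)^{2}}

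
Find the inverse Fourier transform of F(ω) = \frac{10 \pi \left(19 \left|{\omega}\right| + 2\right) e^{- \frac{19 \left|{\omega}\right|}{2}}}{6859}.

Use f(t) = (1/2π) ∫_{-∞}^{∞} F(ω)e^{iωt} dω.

f(t) = \frac{5}{\left(t^{2} + \frac{361}{4}\right)^{2}}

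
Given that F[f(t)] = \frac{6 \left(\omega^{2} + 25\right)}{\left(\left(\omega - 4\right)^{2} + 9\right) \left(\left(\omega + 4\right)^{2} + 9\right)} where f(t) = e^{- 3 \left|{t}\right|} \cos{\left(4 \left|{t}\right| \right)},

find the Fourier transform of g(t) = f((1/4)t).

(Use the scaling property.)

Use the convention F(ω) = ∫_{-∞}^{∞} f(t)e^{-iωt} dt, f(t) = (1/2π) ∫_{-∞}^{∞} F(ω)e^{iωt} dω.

F[g](ω) = \frac{24 \left(16 \omega^{2} + 25\right)}{256 \omega^{4} - 224 \omega^{2} + 625}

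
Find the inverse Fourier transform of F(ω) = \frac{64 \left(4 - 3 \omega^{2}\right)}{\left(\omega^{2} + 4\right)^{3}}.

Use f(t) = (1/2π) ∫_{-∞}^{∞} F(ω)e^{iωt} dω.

f(t) = 8 t^{2} e^{- 2 \left|{t}\right|}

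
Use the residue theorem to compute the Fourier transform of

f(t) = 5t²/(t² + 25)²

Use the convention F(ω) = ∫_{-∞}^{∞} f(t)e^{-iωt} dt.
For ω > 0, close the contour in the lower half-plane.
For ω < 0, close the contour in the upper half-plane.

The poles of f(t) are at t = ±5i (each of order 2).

Let g(z) = f(z)e^{-iωz}; for large |z| the factor e^{-iωz} decays in the lower half-plane when ω > 0 and in the upper half-plane when ω < 0.

Case ω > 0 (lower half-plane, clockwise contour ⇒ F(ω) = -2πi·ΣRes):
  Res_{z = - 5 i} g(z) = \frac{i \left(1 - 5 \omega\right) e^{- 5 \omega}}{4} (pole of order 2)
  F(ω) = -2πi·ΣRes = \frac{\pi \left(1 - 5 \omega\right) e^{- 5 \omega}}{2}

Case ω < 0 (upper half-plane, counterclockwise contour ⇒ F(ω) = +2πi·ΣRes):
  Res_{z = 5 i} g(z) = \frac{i \left(- 5 \omega - 1\right) e^{5 \omega}}{4} (pole of order 2)
  F(ω) = 2πi·ΣRes = \frac{\pi \left(5 \omega + 1\right) e^{5 \omega}}{2}

Both cases combine into a single formula in |ω|:

F(ω) = \frac{\pi \left(1 - 5 \left|{\omega}\right|\right) e^{- 5 \left|{\omega}\right|}}{2}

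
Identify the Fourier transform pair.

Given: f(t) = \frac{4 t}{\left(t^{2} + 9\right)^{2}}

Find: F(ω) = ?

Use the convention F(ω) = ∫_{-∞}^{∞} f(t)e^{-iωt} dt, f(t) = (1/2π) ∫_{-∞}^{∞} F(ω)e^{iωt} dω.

F(ω) = - \frac{2 i \pi \omega e^{- 3 \left|{\omega}\right|}}{3}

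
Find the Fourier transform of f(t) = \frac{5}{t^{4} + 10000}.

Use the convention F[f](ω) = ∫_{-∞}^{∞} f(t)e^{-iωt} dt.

F(ω) = \frac{\pi e^{- 5 \sqrt{2} \left|{\omega}\right|} \sin{\left(5 \sqrt{2} \left|{\omega}\right| + \frac{\pi}{4} \right)}}{200}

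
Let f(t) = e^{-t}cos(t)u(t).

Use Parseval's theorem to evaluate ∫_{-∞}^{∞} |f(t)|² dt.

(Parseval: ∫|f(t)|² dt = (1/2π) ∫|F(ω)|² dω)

∫|f(t)|² dt = \frac{3}{8}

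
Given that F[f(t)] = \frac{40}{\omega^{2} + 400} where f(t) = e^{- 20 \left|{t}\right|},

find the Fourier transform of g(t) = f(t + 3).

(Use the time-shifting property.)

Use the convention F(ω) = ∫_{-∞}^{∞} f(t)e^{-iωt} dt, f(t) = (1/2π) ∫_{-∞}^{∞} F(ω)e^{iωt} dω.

F[g](ω) = \frac{40 e^{3 i \omega}}{\omega^{2} + 400}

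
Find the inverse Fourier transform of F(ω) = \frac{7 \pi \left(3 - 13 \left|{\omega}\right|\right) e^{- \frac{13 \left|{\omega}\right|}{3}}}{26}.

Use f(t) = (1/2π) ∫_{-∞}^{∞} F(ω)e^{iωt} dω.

f(t) = \frac{7 t^{2}}{\left(t^{2} + \frac{169}{9}\right)^{2}}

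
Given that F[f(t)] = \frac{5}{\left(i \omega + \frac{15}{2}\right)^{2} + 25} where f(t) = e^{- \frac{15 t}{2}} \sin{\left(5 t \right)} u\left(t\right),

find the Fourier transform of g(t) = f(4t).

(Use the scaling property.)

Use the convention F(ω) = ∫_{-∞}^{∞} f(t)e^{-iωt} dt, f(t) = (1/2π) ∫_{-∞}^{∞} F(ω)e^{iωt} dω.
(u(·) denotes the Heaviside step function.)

F[g](ω) = \frac{20}{\left(i \omega + 30\right)^{2} + 400}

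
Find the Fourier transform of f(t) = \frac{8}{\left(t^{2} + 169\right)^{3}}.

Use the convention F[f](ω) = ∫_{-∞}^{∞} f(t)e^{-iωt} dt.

F(ω) = \frac{\pi \left(169 \omega^{2} + 39 \left|{\omega}\right| + 3\right) e^{- 13 \left|{\omega}\right|}}{371293}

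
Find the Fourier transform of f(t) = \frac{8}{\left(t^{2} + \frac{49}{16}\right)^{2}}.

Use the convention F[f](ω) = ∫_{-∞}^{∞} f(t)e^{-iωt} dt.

F(ω) = \frac{64 \pi \left(7 \left|{\omega}\right| + 4\right) e^{- \frac{7 \left|{\omega}\right|}{4}}}{343}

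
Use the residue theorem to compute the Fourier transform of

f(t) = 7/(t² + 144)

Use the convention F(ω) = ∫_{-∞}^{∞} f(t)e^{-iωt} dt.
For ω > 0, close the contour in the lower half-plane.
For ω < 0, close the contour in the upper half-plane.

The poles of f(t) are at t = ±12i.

Let g(z) = f(z)e^{-iωz}; for large |z| the factor e^{-iωz} decays in the lower half-plane when ω > 0 and in the upper half-plane when ω < 0.

Case ω > 0 (lower half-plane, clockwise contour ⇒ F(ω) = -2πi·ΣRes):
  Res_{z = - 12 i} g(z) = \frac{7 i e^{- 12 \omega}}{24}
  F(ω) = -2πi·ΣRes = \frac{7 \pi e^{- 12 \omega}}{12}

Case ω < 0 (upper half-plane, counterclockwise contour ⇒ F(ω) = +2πi·ΣRes):
  Res_{z = 12 i} g(z) = - \frac{7 i e^{12 \omega}}{24}
  F(ω) = 2πi·ΣRes = \frac{7 \pi e^{12 \omega}}{12}

Both cases combine into a single formula in |ω|:

F(ω) = \frac{7 \pi e^{- 12 \left|{\omega}\right|}}{12}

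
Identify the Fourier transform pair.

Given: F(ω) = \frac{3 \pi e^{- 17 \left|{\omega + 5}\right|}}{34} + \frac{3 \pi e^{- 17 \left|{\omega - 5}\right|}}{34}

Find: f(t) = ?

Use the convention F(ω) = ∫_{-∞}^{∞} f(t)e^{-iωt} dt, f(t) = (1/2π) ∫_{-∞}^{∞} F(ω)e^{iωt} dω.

f(t) = \frac{3 \cos{\left(5 t \right)}}{t^{2} + 289}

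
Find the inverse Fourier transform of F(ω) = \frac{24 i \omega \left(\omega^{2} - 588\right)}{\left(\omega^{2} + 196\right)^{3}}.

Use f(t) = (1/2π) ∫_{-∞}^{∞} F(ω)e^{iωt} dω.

f(t) = 6 t e^{- 14 \left|{t}\right|} \left|{t}\right|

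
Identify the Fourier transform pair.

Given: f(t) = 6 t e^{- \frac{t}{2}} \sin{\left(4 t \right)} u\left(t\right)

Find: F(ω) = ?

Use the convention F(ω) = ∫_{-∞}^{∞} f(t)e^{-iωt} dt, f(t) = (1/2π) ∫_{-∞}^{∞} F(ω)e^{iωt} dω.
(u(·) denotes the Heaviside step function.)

F(ω) = \frac{384 \left(2 i \omega + 1\right)}{\left(\left(2 i \omega + 1\right)^{2} + 64\right)^{2}}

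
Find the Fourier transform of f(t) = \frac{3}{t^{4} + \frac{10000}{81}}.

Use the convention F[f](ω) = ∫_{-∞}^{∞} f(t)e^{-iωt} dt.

F(ω) = \frac{81 \pi e^{- \frac{5 \sqrt{2} \left|{\omega}\right|}{3}} \sin{\left(\frac{5 \sqrt{2} \left|{\omega}\right|}{3} + \frac{\pi}{4} \right)}}{1000}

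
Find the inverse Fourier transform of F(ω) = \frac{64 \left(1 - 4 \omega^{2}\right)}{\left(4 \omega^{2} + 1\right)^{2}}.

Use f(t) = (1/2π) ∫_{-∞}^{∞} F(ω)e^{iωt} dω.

f(t) = 8 e^{- \frac{\left|{t}\right|}{2}} \left|{t}\right|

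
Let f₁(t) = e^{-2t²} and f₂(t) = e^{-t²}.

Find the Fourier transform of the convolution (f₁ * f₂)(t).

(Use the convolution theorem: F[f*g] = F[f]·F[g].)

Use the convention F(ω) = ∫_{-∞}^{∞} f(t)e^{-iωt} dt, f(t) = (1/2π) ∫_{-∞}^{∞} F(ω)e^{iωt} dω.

F[f₁*f₂](ω) = \frac{\sqrt{2} \pi e^{- \frac{3 \omega^{2}}{8}}}{2}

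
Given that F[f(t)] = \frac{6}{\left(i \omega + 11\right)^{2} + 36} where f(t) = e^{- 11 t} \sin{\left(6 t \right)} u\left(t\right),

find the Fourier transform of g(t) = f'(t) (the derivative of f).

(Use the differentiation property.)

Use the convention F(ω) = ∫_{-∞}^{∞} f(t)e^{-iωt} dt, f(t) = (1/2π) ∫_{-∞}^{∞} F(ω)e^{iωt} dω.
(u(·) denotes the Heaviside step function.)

F[g](ω) = \frac{6 i \omega}{\left(i \omega + 11\right)^{2} + 36}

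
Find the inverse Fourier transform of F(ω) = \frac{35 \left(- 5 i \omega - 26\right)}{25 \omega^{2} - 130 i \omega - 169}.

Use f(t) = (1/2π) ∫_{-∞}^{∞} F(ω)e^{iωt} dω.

f(t) = 7 \left(\frac{13 t}{5} + 1\right) e^{- \frac{13 t}{5}} u\left(t\right)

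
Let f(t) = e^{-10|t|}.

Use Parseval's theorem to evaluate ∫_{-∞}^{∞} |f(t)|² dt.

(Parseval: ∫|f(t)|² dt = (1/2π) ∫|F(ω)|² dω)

∫|f(t)|² dt = \frac{1}{10}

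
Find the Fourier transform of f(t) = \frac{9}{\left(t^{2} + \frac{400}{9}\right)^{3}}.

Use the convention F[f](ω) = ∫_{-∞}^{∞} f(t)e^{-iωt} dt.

F(ω) = \frac{243 \pi \left(400 \omega^{2} + 180 \left|{\omega}\right| + 27\right) e^{- \frac{20 \left|{\omega}\right|}{3}}}{25600000}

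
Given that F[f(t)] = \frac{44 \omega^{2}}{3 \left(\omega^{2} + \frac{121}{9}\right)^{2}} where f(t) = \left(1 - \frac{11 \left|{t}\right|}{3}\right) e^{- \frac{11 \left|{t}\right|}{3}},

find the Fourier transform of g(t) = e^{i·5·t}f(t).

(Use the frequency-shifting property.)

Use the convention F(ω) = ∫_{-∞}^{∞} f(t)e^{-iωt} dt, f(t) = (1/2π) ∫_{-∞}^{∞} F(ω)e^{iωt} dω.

F[g](ω) = \frac{1188 \left(\omega - 5\right)^{2}}{\left(9 \left(\omega - 5\right)^{2} + 121\right)^{2}}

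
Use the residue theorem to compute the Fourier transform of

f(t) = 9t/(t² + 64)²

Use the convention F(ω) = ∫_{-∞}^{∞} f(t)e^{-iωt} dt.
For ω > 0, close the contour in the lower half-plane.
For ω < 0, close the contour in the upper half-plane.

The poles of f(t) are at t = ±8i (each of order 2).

Let g(z) = f(z)e^{-iωz}; for large |z| the factor e^{-iωz} decays in the lower half-plane when ω > 0 and in the upper half-plane when ω < 0.

Case ω > 0 (lower half-plane, clockwise contour ⇒ F(ω) = -2πi·ΣRes):
  Res_{z = - 8 i} g(z) = \frac{9 \omega e^{- 8 \omega}}{32} (pole of order 2)
  F(ω) = -2πi·ΣRes = - \frac{9 i \pi \omega e^{- 8 \omega}}{16}

Case ω < 0 (upper half-plane, counterclockwise contour ⇒ F(ω) = +2πi·ΣRes):
  Res_{z = 8 i} g(z) = - \frac{9 \omega e^{8 \omega}}{32} (pole of order 2)
  F(ω) = 2πi·ΣRes = - \frac{9 i \pi \omega e^{8 \omega}}{16}

Both cases combine into a single formula in |ω|:

F(ω) = - \frac{9 i \pi \omega e^{- 8 \left|{\omega}\right|}}{16}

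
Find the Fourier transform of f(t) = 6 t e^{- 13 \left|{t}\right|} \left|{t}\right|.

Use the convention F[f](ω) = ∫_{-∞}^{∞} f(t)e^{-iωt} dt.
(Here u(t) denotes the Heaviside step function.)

F(ω) = \frac{24 i \omega \left(\omega^{2} - 507\right)}{\left(\omega^{2} + 169\right)^{3}}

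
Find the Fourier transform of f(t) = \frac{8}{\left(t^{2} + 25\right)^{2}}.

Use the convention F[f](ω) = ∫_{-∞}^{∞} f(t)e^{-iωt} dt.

F(ω) = \frac{4 \pi \left(5 \left|{\omega}\right| + 1\right) e^{- 5 \left|{\omega}\right|}}{125}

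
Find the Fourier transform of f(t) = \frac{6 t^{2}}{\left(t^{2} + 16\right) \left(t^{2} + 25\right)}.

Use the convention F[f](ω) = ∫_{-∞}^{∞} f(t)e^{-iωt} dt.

F(ω) = \frac{2 \pi \left(5 - 4 e^{\left|{\omega}\right|}\right) e^{- 5 \left|{\omega}\right|}}{3}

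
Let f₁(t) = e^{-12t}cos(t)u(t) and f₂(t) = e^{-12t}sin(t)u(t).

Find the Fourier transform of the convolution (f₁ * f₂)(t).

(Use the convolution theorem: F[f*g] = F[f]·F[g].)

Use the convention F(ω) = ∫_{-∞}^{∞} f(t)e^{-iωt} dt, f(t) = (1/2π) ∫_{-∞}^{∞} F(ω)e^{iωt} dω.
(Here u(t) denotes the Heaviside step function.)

F[f₁*f₂](ω) = \frac{i \omega + 12}{\left(\left(i \omega + 12\right)^{2} + 1\right)^{2}}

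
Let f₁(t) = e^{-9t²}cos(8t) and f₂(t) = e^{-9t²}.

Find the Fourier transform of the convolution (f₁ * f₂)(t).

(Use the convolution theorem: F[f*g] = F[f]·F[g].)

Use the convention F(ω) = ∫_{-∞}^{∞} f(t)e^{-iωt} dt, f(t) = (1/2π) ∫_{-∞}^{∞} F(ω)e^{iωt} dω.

F[f₁*f₂](ω) = \frac{\pi \left(e^{\frac{8 \omega}{9}} + 1\right) e^{- \frac{\omega^{2}}{18} - \frac{4 \omega}{9} - \frac{16}{9}}}{18}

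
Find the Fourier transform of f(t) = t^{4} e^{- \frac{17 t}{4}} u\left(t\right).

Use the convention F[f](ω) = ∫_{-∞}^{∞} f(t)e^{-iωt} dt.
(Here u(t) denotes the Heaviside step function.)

F(ω) = \frac{24576}{\left(4 i \omega + 17\right)^{5}}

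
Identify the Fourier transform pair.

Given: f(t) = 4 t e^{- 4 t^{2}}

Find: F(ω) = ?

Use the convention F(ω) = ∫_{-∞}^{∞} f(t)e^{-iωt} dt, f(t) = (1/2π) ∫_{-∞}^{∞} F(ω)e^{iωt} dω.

F(ω) = - \frac{i \sqrt{\pi} \omega e^{- \frac{\omega^{2}}{16}}}{4}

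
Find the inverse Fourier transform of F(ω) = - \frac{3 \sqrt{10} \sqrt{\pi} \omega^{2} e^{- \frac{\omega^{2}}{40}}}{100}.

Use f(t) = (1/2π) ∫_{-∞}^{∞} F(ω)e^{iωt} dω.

f(t) = 3 \left(40 t^{2} - 2\right) e^{- 10 t^{2}}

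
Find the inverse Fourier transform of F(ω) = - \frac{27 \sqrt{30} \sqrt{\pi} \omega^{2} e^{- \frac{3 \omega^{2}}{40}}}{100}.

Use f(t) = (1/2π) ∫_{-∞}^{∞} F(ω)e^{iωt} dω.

f(t) = 9 \left(\frac{40 t^{2}}{3} - 2\right) e^{- \frac{10 t^{2}}{3}}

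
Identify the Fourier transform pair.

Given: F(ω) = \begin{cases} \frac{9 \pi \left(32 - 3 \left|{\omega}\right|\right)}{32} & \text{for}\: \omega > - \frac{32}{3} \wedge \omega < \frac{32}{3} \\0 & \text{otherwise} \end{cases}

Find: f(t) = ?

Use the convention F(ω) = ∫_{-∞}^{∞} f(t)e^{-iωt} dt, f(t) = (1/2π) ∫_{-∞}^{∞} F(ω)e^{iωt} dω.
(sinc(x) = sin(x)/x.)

f(t) = 48 \operatorname{sinc}^{2}{\left(\frac{16 t}{3} \right)}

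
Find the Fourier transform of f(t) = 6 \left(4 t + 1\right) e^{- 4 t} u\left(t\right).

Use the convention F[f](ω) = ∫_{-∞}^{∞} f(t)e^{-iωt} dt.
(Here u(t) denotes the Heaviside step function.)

F(ω) = \frac{6 \left(- i \omega - 8\right)}{\omega^{2} - 8 i \omega - 16}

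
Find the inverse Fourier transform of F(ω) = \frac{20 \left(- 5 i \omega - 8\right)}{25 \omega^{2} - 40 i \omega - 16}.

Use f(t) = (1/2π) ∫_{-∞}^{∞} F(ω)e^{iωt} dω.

f(t) = 4 \left(\frac{4 t}{5} + 1\right) e^{- \frac{4 t}{5}} u\left(t\right)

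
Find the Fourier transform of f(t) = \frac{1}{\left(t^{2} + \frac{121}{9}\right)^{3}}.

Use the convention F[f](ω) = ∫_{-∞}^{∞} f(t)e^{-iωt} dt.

F(ω) = \frac{27 \pi \left(121 \omega^{2} + 99 \left|{\omega}\right| + 27\right) e^{- \frac{11 \left|{\omega}\right|}{3}}}{1288408}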